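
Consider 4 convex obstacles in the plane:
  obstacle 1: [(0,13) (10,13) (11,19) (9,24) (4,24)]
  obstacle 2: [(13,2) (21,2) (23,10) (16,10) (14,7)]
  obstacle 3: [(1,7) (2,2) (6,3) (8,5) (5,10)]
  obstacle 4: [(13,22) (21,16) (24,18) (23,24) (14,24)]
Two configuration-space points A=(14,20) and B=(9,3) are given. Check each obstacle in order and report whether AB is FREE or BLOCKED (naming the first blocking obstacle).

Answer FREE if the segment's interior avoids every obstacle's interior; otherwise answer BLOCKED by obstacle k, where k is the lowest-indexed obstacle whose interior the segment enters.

Obstacle 1 [(0,13) (10,13) (11,19) (9,24) (4,24)]:
  edge (0,13)–(10,13): clear
  edge (10,13)–(11,19): clear
  edge (11,19)–(9,24): clear
  edge (9,24)–(4,24): clear
  edge (4,24)–(0,13): clear
  midpoint (23/2,23/2) outside
  → clear
Obstacle 2 [(13,2) (21,2) (23,10) (16,10) (14,7)]:
  edge (13,2)–(21,2): clear
  edge (21,2)–(23,10): clear
  edge (23,10)–(16,10): clear
  edge (16,10)–(14,7): clear
  edge (14,7)–(13,2): clear
  midpoint (23/2,23/2) outside
  → clear
Obstacle 3 [(1,7) (2,2) (6,3) (8,5) (5,10)]:
  edge (1,7)–(2,2): clear
  edge (2,2)–(6,3): clear
  edge (6,3)–(8,5): clear
  edge (8,5)–(5,10): clear
  edge (5,10)–(1,7): clear
  midpoint (23/2,23/2) outside
  → clear
Obstacle 4 [(13,22) (21,16) (24,18) (23,24) (14,24)]:
  edge (13,22)–(21,16): clear
  edge (21,16)–(24,18): clear
  edge (24,18)–(23,24): clear
  edge (23,24)–(14,24): clear
  edge (14,24)–(13,22): clear
  midpoint (23/2,23/2) outside
  → clear

FREE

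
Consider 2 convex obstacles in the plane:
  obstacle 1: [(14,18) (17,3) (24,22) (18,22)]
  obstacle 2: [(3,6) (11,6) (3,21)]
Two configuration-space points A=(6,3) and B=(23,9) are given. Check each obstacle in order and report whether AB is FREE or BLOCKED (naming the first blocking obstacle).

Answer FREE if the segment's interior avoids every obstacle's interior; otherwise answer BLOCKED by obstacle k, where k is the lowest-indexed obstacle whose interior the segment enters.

Obstacle 1 [(14,18) (17,3) (24,22) (18,22)]:
  edge (14,18)–(17,3): crosses AB
  edge (17,3)–(24,22): crosses AB
  edge (24,22)–(18,22): clear
  edge (18,22)–(14,18): clear
  → BLOCKED
Obstacle 2 [(3,6) (11,6) (3,21)]:
  edge (3,6)–(11,6): clear
  edge (11,6)–(3,21): clear
  edge (3,21)–(3,6): clear
  midpoint (29/2,6) outside
  → clear

BLOCKED by obstacle 1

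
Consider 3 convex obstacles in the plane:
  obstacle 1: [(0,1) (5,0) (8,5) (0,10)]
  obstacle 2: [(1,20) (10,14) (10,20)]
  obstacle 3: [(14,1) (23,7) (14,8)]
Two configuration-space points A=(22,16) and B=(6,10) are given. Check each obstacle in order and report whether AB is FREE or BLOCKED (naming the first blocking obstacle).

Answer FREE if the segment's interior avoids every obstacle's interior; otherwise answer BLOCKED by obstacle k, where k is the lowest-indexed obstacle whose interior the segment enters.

Obstacle 1 [(0,1) (5,0) (8,5) (0,10)]:
  edge (0,1)–(5,0): clear
  edge (5,0)–(8,5): clear
  edge (8,5)–(0,10): clear
  edge (0,10)–(0,1): clear
  midpoint (14,13) outside
  → clear
Obstacle 2 [(1,20) (10,14) (10,20)]:
  edge (1,20)–(10,14): clear
  edge (10,14)–(10,20): clear
  edge (10,20)–(1,20): clear
  midpoint (14,13) outside
  → clear
Obstacle 3 [(14,1) (23,7) (14,8)]:
  edge (14,1)–(23,7): clear
  edge (23,7)–(14,8): clear
  edge (14,8)–(14,1): clear
  midpoint (14,13) outside
  → clear

FREE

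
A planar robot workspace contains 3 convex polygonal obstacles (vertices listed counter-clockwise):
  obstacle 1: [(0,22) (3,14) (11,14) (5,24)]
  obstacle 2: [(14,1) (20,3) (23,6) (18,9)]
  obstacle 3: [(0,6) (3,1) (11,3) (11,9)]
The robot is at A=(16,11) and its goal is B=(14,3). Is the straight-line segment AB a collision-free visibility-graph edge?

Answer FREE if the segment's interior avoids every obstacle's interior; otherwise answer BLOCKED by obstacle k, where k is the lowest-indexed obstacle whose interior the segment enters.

Obstacle 1 [(0,22) (3,14) (11,14) (5,24)]:
  edge (0,22)–(3,14): clear
  edge (3,14)–(11,14): clear
  edge (11,14)–(5,24): clear
  edge (5,24)–(0,22): clear
  midpoint (15,7) outside
  → clear
Obstacle 2 [(14,1) (20,3) (23,6) (18,9)]:
  edge (14,1)–(20,3): clear
  edge (20,3)–(23,6): clear
  edge (23,6)–(18,9): clear
  edge (18,9)–(14,1): clear
  midpoint (15,7) outside
  → clear
Obstacle 3 [(0,6) (3,1) (11,3) (11,9)]:
  edge (0,6)–(3,1): clear
  edge (3,1)–(11,3): clear
  edge (11,3)–(11,9): clear
  edge (11,9)–(0,6): clear
  midpoint (15,7) outside
  → clear

FREE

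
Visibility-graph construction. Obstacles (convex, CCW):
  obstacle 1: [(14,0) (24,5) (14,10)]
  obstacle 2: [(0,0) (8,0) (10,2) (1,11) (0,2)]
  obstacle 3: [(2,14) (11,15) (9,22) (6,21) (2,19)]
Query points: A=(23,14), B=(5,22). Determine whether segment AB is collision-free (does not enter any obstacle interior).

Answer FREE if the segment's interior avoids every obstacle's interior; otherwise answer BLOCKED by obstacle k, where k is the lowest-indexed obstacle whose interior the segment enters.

BLOCKED by obstacle 3

Obstacle 1 [(14,0) (24,5) (14,10)]:
  edge (14,0)–(24,5): clear
  edge (24,5)–(14,10): clear
  edge (14,10)–(14,0): clear
  midpoint (14,18) outside
  → clear
Obstacle 2 [(0,0) (8,0) (10,2) (1,11) (0,2)]:
  edge (0,0)–(8,0): clear
  edge (8,0)–(10,2): clear
  edge (10,2)–(1,11): clear
  edge (1,11)–(0,2): clear
  edge (0,2)–(0,0): clear
  midpoint (14,18) outside
  → clear
Obstacle 3 [(2,14) (11,15) (9,22) (6,21) (2,19)]:
  edge (2,14)–(11,15): clear
  edge (11,15)–(9,22): crosses AB
  edge (9,22)–(6,21): crosses AB
  edge (6,21)–(2,19): clear
  edge (2,19)–(2,14): clear
  → BLOCKED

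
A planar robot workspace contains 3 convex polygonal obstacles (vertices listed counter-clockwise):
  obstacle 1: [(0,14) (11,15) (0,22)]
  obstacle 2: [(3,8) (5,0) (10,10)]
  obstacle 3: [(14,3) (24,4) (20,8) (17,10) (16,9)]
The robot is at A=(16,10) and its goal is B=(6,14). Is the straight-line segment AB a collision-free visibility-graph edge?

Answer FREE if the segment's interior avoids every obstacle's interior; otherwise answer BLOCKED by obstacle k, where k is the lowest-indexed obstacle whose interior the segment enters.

Obstacle 1 [(0,14) (11,15) (0,22)]:
  edge (0,14)–(11,15): clear
  edge (11,15)–(0,22): clear
  edge (0,22)–(0,14): clear
  midpoint (11,12) outside
  → clear
Obstacle 2 [(3,8) (5,0) (10,10)]:
  edge (3,8)–(5,0): clear
  edge (5,0)–(10,10): clear
  edge (10,10)–(3,8): clear
  midpoint (11,12) outside
  → clear
Obstacle 3 [(14,3) (24,4) (20,8) (17,10) (16,9)]:
  edge (14,3)–(24,4): clear
  edge (24,4)–(20,8): clear
  edge (20,8)–(17,10): clear
  edge (17,10)–(16,9): clear
  edge (16,9)–(14,3): clear
  midpoint (11,12) outside
  → clear

FREE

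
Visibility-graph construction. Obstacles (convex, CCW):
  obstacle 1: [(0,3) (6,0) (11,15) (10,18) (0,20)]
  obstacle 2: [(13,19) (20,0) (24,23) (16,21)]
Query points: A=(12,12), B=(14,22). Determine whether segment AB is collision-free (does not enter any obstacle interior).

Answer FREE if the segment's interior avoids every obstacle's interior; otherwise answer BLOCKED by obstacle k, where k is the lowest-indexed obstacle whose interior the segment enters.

Obstacle 1 [(0,3) (6,0) (11,15) (10,18) (0,20)]:
  edge (0,3)–(6,0): clear
  edge (6,0)–(11,15): clear
  edge (11,15)–(10,18): clear
  edge (10,18)–(0,20): clear
  edge (0,20)–(0,3): clear
  midpoint (13,17) outside
  → clear
Obstacle 2 [(13,19) (20,0) (24,23) (16,21)]:
  edge (13,19)–(20,0): crosses AB
  edge (20,0)–(24,23): clear
  edge (24,23)–(16,21): clear
  edge (16,21)–(13,19): crosses AB
  → BLOCKED

BLOCKED by obstacle 2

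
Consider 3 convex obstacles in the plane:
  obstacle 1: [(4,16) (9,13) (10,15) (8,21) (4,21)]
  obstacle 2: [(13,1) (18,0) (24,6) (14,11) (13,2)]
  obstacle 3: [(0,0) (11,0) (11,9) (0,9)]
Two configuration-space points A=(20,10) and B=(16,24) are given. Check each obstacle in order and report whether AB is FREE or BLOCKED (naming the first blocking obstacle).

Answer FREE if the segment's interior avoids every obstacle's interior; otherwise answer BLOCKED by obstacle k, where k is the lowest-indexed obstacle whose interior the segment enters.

Obstacle 1 [(4,16) (9,13) (10,15) (8,21) (4,21)]:
  edge (4,16)–(9,13): clear
  edge (9,13)–(10,15): clear
  edge (10,15)–(8,21): clear
  edge (8,21)–(4,21): clear
  edge (4,21)–(4,16): clear
  midpoint (18,17) outside
  → clear
Obstacle 2 [(13,1) (18,0) (24,6) (14,11) (13,2)]:
  edge (13,1)–(18,0): clear
  edge (18,0)–(24,6): clear
  edge (24,6)–(14,11): clear
  edge (14,11)–(13,2): clear
  edge (13,2)–(13,1): clear
  midpoint (18,17) outside
  → clear
Obstacle 3 [(0,0) (11,0) (11,9) (0,9)]:
  edge (0,0)–(11,0): clear
  edge (11,0)–(11,9): clear
  edge (11,9)–(0,9): clear
  edge (0,9)–(0,0): clear
  midpoint (18,17) outside
  → clear

FREE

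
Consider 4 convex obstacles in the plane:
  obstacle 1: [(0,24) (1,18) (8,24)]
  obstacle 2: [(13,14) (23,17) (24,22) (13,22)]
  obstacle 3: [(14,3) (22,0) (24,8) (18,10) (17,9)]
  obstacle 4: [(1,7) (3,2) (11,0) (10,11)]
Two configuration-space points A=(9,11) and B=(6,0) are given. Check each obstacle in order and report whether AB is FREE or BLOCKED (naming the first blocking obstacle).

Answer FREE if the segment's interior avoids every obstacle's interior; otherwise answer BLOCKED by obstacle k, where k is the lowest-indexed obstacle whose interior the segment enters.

BLOCKED by obstacle 4

Obstacle 1 [(0,24) (1,18) (8,24)]:
  edge (0,24)–(1,18): clear
  edge (1,18)–(8,24): clear
  edge (8,24)–(0,24): clear
  midpoint (15/2,11/2) outside
  → clear
Obstacle 2 [(13,14) (23,17) (24,22) (13,22)]:
  edge (13,14)–(23,17): clear
  edge (23,17)–(24,22): clear
  edge (24,22)–(13,22): clear
  edge (13,22)–(13,14): clear
  midpoint (15/2,11/2) outside
  → clear
Obstacle 3 [(14,3) (22,0) (24,8) (18,10) (17,9)]:
  edge (14,3)–(22,0): clear
  edge (22,0)–(24,8): clear
  edge (24,8)–(18,10): clear
  edge (18,10)–(17,9): clear
  edge (17,9)–(14,3): clear
  midpoint (15/2,11/2) outside
  → clear
Obstacle 4 [(1,7) (3,2) (11,0) (10,11)]:
  edge (1,7)–(3,2): clear
  edge (3,2)–(11,0): crosses AB
  edge (11,0)–(10,11): clear
  edge (10,11)–(1,7): crosses AB
  → BLOCKED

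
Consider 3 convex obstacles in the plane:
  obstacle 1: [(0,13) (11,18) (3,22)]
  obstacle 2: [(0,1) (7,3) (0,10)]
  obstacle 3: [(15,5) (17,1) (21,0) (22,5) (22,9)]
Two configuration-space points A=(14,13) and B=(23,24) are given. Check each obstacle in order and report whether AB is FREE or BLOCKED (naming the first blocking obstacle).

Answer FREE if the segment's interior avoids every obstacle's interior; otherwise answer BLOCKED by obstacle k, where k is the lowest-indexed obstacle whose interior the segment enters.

Obstacle 1 [(0,13) (11,18) (3,22)]:
  edge (0,13)–(11,18): clear
  edge (11,18)–(3,22): clear
  edge (3,22)–(0,13): clear
  midpoint (37/2,37/2) outside
  → clear
Obstacle 2 [(0,1) (7,3) (0,10)]:
  edge (0,1)–(7,3): clear
  edge (7,3)–(0,10): clear
  edge (0,10)–(0,1): clear
  midpoint (37/2,37/2) outside
  → clear
Obstacle 3 [(15,5) (17,1) (21,0) (22,5) (22,9)]:
  edge (15,5)–(17,1): clear
  edge (17,1)–(21,0): clear
  edge (21,0)–(22,5): clear
  edge (22,5)–(22,9): clear
  edge (22,9)–(15,5): clear
  midpoint (37/2,37/2) outside
  → clear

FREE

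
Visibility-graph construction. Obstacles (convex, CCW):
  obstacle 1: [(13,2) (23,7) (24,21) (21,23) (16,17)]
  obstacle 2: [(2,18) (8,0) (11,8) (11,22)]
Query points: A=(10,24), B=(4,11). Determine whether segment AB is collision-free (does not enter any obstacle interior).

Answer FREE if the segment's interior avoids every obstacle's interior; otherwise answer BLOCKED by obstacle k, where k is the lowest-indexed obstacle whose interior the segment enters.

BLOCKED by obstacle 2

Obstacle 1 [(13,2) (23,7) (24,21) (21,23) (16,17)]:
  edge (13,2)–(23,7): clear
  edge (23,7)–(24,21): clear
  edge (24,21)–(21,23): clear
  edge (21,23)–(16,17): clear
  edge (16,17)–(13,2): clear
  midpoint (7,35/2) outside
  → clear
Obstacle 2 [(2,18) (8,0) (11,8) (11,22)]:
  edge (2,18)–(8,0): crosses AB
  edge (8,0)–(11,8): clear
  edge (11,8)–(11,22): clear
  edge (11,22)–(2,18): crosses AB
  → BLOCKED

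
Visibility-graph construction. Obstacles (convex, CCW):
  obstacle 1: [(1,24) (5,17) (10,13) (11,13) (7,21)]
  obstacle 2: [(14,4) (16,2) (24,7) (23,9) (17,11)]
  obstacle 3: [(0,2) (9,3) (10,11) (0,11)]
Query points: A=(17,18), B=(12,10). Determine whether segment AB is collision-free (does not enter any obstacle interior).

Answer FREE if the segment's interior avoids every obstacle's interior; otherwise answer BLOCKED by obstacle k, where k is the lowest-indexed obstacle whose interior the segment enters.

FREE

Obstacle 1 [(1,24) (5,17) (10,13) (11,13) (7,21)]:
  edge (1,24)–(5,17): clear
  edge (5,17)–(10,13): clear
  edge (10,13)–(11,13): clear
  edge (11,13)–(7,21): clear
  edge (7,21)–(1,24): clear
  midpoint (29/2,14) outside
  → clear
Obstacle 2 [(14,4) (16,2) (24,7) (23,9) (17,11)]:
  edge (14,4)–(16,2): clear
  edge (16,2)–(24,7): clear
  edge (24,7)–(23,9): clear
  edge (23,9)–(17,11): clear
  edge (17,11)–(14,4): clear
  midpoint (29/2,14) outside
  → clear
Obstacle 3 [(0,2) (9,3) (10,11) (0,11)]:
  edge (0,2)–(9,3): clear
  edge (9,3)–(10,11): clear
  edge (10,11)–(0,11): clear
  edge (0,11)–(0,2): clear
  midpoint (29/2,14) outside
  → clear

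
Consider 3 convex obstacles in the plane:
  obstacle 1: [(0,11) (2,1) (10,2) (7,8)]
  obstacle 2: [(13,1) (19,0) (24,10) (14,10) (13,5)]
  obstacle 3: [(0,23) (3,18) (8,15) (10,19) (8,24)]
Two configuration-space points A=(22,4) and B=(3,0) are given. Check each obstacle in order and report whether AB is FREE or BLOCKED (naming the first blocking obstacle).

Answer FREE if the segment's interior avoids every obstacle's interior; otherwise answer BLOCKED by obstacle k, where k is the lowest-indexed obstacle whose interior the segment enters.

Obstacle 1 [(0,11) (2,1) (10,2) (7,8)]:
  edge (0,11)–(2,1): clear
  edge (2,1)–(10,2): clear
  edge (10,2)–(7,8): clear
  edge (7,8)–(0,11): clear
  midpoint (25/2,2) outside
  → clear
Obstacle 2 [(13,1) (19,0) (24,10) (14,10) (13,5)]:
  edge (13,1)–(19,0): clear
  edge (19,0)–(24,10): crosses AB
  edge (24,10)–(14,10): clear
  edge (14,10)–(13,5): clear
  edge (13,5)–(13,1): crosses AB
  → BLOCKED
Obstacle 3 [(0,23) (3,18) (8,15) (10,19) (8,24)]:
  edge (0,23)–(3,18): clear
  edge (3,18)–(8,15): clear
  edge (8,15)–(10,19): clear
  edge (10,19)–(8,24): clear
  edge (8,24)–(0,23): clear
  midpoint (25/2,2) outside
  → clear

BLOCKED by obstacle 2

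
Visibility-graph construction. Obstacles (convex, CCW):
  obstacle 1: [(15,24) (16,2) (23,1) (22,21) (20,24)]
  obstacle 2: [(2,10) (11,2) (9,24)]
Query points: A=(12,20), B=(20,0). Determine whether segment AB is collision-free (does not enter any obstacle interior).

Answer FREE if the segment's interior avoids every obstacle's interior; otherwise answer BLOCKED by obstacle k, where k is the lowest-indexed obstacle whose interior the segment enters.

BLOCKED by obstacle 1

Obstacle 1 [(15,24) (16,2) (23,1) (22,21) (20,24)]:
  edge (15,24)–(16,2): crosses AB
  edge (16,2)–(23,1): crosses AB
  edge (23,1)–(22,21): clear
  edge (22,21)–(20,24): clear
  edge (20,24)–(15,24): clear
  → BLOCKED
Obstacle 2 [(2,10) (11,2) (9,24)]:
  edge (2,10)–(11,2): clear
  edge (11,2)–(9,24): clear
  edge (9,24)–(2,10): clear
  midpoint (16,10) outside
  → clear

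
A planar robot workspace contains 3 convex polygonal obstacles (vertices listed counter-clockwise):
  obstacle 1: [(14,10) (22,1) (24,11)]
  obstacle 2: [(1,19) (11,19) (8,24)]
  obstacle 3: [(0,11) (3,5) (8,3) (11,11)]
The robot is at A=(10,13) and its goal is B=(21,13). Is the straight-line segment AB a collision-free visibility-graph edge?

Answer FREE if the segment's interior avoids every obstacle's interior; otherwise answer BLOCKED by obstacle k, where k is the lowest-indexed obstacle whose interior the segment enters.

Obstacle 1 [(14,10) (22,1) (24,11)]:
  edge (14,10)–(22,1): clear
  edge (22,1)–(24,11): clear
  edge (24,11)–(14,10): clear
  midpoint (31/2,13) outside
  → clear
Obstacle 2 [(1,19) (11,19) (8,24)]:
  edge (1,19)–(11,19): clear
  edge (11,19)–(8,24): clear
  edge (8,24)–(1,19): clear
  midpoint (31/2,13) outside
  → clear
Obstacle 3 [(0,11) (3,5) (8,3) (11,11)]:
  edge (0,11)–(3,5): clear
  edge (3,5)–(8,3): clear
  edge (8,3)–(11,11): clear
  edge (11,11)–(0,11): clear
  midpoint (31/2,13) outside
  → clear

FREE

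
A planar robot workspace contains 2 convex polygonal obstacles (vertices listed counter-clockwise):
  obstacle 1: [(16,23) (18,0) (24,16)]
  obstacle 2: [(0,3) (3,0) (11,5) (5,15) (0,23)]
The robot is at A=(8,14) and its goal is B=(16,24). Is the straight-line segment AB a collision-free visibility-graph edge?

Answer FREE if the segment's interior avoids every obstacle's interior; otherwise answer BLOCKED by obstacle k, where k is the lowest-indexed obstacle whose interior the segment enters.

FREE

Obstacle 1 [(16,23) (18,0) (24,16)]:
  edge (16,23)–(18,0): clear
  edge (18,0)–(24,16): clear
  edge (24,16)–(16,23): clear
  midpoint (12,19) outside
  → clear
Obstacle 2 [(0,3) (3,0) (11,5) (5,15) (0,23)]:
  edge (0,3)–(3,0): clear
  edge (3,0)–(11,5): clear
  edge (11,5)–(5,15): clear
  edge (5,15)–(0,23): clear
  edge (0,23)–(0,3): clear
  midpoint (12,19) outside
  → clear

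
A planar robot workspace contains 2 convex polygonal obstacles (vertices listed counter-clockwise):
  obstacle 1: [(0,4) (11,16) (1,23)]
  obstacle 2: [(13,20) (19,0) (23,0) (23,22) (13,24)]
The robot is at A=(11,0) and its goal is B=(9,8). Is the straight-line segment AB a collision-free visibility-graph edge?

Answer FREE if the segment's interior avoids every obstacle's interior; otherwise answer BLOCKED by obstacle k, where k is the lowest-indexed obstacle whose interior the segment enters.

FREE

Obstacle 1 [(0,4) (11,16) (1,23)]:
  edge (0,4)–(11,16): clear
  edge (11,16)–(1,23): clear
  edge (1,23)–(0,4): clear
  midpoint (10,4) outside
  → clear
Obstacle 2 [(13,20) (19,0) (23,0) (23,22) (13,24)]:
  edge (13,20)–(19,0): clear
  edge (19,0)–(23,0): clear
  edge (23,0)–(23,22): clear
  edge (23,22)–(13,24): clear
  edge (13,24)–(13,20): clear
  midpoint (10,4) outside
  → clear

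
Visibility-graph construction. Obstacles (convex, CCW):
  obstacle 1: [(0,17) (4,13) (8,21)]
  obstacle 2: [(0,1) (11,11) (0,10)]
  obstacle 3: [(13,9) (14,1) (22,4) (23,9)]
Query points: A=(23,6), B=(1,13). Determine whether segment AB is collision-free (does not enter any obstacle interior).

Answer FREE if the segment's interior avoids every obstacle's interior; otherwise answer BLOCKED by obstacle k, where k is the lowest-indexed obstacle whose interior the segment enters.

Obstacle 1 [(0,17) (4,13) (8,21)]:
  edge (0,17)–(4,13): clear
  edge (4,13)–(8,21): clear
  edge (8,21)–(0,17): clear
  midpoint (12,19/2) outside
  → clear
Obstacle 2 [(0,1) (11,11) (0,10)]:
  edge (0,1)–(11,11): crosses AB
  edge (11,11)–(0,10): crosses AB
  edge (0,10)–(0,1): clear
  → BLOCKED
Obstacle 3 [(13,9) (14,1) (22,4) (23,9)]:
  edge (13,9)–(14,1): clear
  edge (14,1)–(22,4): clear
  edge (22,4)–(23,9): crosses AB
  edge (23,9)–(13,9): crosses AB
  → BLOCKED

BLOCKED by obstacle 2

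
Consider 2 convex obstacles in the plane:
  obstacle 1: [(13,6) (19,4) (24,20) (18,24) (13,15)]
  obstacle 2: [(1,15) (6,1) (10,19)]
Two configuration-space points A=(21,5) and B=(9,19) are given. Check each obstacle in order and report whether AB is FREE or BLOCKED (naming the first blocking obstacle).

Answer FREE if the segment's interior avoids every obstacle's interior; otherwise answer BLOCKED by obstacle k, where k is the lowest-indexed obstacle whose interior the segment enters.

BLOCKED by obstacle 1

Obstacle 1 [(13,6) (19,4) (24,20) (18,24) (13,15)]:
  edge (13,6)–(19,4): clear
  edge (19,4)–(24,20): crosses AB
  edge (24,20)–(18,24): clear
  edge (18,24)–(13,15): clear
  edge (13,15)–(13,6): crosses AB
  → BLOCKED
Obstacle 2 [(1,15) (6,1) (10,19)]:
  edge (1,15)–(6,1): clear
  edge (6,1)–(10,19): crosses AB
  edge (10,19)–(1,15): crosses AB
  → BLOCKED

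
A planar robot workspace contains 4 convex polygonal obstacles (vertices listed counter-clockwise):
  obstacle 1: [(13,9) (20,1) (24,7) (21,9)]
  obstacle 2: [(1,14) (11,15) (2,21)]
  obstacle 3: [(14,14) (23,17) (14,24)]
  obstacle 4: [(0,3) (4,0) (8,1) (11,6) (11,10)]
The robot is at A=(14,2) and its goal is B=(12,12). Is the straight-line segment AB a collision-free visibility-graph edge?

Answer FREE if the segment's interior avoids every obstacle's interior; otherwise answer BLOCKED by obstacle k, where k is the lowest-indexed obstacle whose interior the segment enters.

Obstacle 1 [(13,9) (20,1) (24,7) (21,9)]:
  edge (13,9)–(20,1): clear
  edge (20,1)–(24,7): clear
  edge (24,7)–(21,9): clear
  edge (21,9)–(13,9): clear
  midpoint (13,7) outside
  → clear
Obstacle 2 [(1,14) (11,15) (2,21)]:
  edge (1,14)–(11,15): clear
  edge (11,15)–(2,21): clear
  edge (2,21)–(1,14): clear
  midpoint (13,7) outside
  → clear
Obstacle 3 [(14,14) (23,17) (14,24)]:
  edge (14,14)–(23,17): clear
  edge (23,17)–(14,24): clear
  edge (14,24)–(14,14): clear
  midpoint (13,7) outside
  → clear
Obstacle 4 [(0,3) (4,0) (8,1) (11,6) (11,10)]:
  edge (0,3)–(4,0): clear
  edge (4,0)–(8,1): clear
  edge (8,1)–(11,6): clear
  edge (11,6)–(11,10): clear
  edge (11,10)–(0,3): clear
  midpoint (13,7) outside
  → clear

FREE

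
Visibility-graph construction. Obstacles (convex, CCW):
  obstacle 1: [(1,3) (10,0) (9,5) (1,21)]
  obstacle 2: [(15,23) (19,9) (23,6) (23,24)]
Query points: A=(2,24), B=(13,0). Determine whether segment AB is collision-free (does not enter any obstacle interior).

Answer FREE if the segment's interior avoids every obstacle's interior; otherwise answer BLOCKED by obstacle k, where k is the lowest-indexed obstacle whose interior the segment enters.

FREE

Obstacle 1 [(1,3) (10,0) (9,5) (1,21)]:
  edge (1,3)–(10,0): clear
  edge (10,0)–(9,5): clear
  edge (9,5)–(1,21): clear
  edge (1,21)–(1,3): clear
  midpoint (15/2,12) outside
  → clear
Obstacle 2 [(15,23) (19,9) (23,6) (23,24)]:
  edge (15,23)–(19,9): clear
  edge (19,9)–(23,6): clear
  edge (23,6)–(23,24): clear
  edge (23,24)–(15,23): clear
  midpoint (15/2,12) outside
  → clear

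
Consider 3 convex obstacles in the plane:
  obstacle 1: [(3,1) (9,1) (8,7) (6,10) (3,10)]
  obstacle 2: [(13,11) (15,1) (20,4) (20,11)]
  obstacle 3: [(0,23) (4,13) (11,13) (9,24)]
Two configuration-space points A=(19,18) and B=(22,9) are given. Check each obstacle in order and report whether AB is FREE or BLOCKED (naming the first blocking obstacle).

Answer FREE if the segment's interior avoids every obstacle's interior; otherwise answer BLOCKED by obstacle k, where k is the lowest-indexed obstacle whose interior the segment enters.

FREE

Obstacle 1 [(3,1) (9,1) (8,7) (6,10) (3,10)]:
  edge (3,1)–(9,1): clear
  edge (9,1)–(8,7): clear
  edge (8,7)–(6,10): clear
  edge (6,10)–(3,10): clear
  edge (3,10)–(3,1): clear
  midpoint (41/2,27/2) outside
  → clear
Obstacle 2 [(13,11) (15,1) (20,4) (20,11)]:
  edge (13,11)–(15,1): clear
  edge (15,1)–(20,4): clear
  edge (20,4)–(20,11): clear
  edge (20,11)–(13,11): clear
  midpoint (41/2,27/2) outside
  → clear
Obstacle 3 [(0,23) (4,13) (11,13) (9,24)]:
  edge (0,23)–(4,13): clear
  edge (4,13)–(11,13): clear
  edge (11,13)–(9,24): clear
  edge (9,24)–(0,23): clear
  midpoint (41/2,27/2) outside
  → clear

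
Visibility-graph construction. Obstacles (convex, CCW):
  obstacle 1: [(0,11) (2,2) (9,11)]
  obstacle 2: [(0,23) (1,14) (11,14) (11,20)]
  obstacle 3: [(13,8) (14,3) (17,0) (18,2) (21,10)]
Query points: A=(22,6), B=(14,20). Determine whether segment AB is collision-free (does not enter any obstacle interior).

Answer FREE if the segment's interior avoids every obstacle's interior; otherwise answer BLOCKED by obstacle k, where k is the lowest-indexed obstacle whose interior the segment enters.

Obstacle 1 [(0,11) (2,2) (9,11)]:
  edge (0,11)–(2,2): clear
  edge (2,2)–(9,11): clear
  edge (9,11)–(0,11): clear
  midpoint (18,13) outside
  → clear
Obstacle 2 [(0,23) (1,14) (11,14) (11,20)]:
  edge (0,23)–(1,14): clear
  edge (1,14)–(11,14): clear
  edge (11,14)–(11,20): clear
  edge (11,20)–(0,23): clear
  midpoint (18,13) outside
  → clear
Obstacle 3 [(13,8) (14,3) (17,0) (18,2) (21,10)]:
  edge (13,8)–(14,3): clear
  edge (14,3)–(17,0): clear
  edge (17,0)–(18,2): clear
  edge (18,2)–(21,10): crosses AB
  edge (21,10)–(13,8): crosses AB
  → BLOCKED

BLOCKED by obstacle 3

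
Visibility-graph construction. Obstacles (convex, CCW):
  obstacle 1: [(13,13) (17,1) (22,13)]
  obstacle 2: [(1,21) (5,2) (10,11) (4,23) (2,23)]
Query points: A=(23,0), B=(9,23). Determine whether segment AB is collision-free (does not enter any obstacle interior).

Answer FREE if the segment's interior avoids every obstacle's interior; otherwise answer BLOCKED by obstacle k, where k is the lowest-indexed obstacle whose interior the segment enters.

Obstacle 1 [(13,13) (17,1) (22,13)]:
  edge (13,13)–(17,1): clear
  edge (17,1)–(22,13): crosses AB
  edge (22,13)–(13,13): crosses AB
  → BLOCKED
Obstacle 2 [(1,21) (5,2) (10,11) (4,23) (2,23)]:
  edge (1,21)–(5,2): clear
  edge (5,2)–(10,11): clear
  edge (10,11)–(4,23): clear
  edge (4,23)–(2,23): clear
  edge (2,23)–(1,21): clear
  midpoint (16,23/2) outside
  → clear

BLOCKED by obstacle 1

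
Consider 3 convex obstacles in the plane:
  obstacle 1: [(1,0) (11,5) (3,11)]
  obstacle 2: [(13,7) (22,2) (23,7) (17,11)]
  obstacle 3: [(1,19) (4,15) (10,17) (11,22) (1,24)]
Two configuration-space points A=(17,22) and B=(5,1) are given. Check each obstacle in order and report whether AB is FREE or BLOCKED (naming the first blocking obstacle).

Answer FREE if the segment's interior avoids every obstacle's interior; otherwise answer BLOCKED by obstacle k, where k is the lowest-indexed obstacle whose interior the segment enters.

BLOCKED by obstacle 1

Obstacle 1 [(1,0) (11,5) (3,11)]:
  edge (1,0)–(11,5): crosses AB
  edge (11,5)–(3,11): crosses AB
  edge (3,11)–(1,0): clear
  → BLOCKED
Obstacle 2 [(13,7) (22,2) (23,7) (17,11)]:
  edge (13,7)–(22,2): clear
  edge (22,2)–(23,7): clear
  edge (23,7)–(17,11): clear
  edge (17,11)–(13,7): clear
  midpoint (11,23/2) outside
  → clear
Obstacle 3 [(1,19) (4,15) (10,17) (11,22) (1,24)]:
  edge (1,19)–(4,15): clear
  edge (4,15)–(10,17): clear
  edge (10,17)–(11,22): clear
  edge (11,22)–(1,24): clear
  edge (1,24)–(1,19): clear
  midpoint (11,23/2) outside
  → clear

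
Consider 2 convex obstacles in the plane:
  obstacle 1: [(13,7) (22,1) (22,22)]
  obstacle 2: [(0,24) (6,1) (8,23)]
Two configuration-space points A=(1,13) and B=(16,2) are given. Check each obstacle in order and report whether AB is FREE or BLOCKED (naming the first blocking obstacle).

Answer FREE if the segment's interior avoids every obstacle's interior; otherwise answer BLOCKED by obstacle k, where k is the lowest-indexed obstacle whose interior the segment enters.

BLOCKED by obstacle 2

Obstacle 1 [(13,7) (22,1) (22,22)]:
  edge (13,7)–(22,1): clear
  edge (22,1)–(22,22): clear
  edge (22,22)–(13,7): clear
  midpoint (17/2,15/2) outside
  → clear
Obstacle 2 [(0,24) (6,1) (8,23)]:
  edge (0,24)–(6,1): crosses AB
  edge (6,1)–(8,23): crosses AB
  edge (8,23)–(0,24): clear
  → BLOCKED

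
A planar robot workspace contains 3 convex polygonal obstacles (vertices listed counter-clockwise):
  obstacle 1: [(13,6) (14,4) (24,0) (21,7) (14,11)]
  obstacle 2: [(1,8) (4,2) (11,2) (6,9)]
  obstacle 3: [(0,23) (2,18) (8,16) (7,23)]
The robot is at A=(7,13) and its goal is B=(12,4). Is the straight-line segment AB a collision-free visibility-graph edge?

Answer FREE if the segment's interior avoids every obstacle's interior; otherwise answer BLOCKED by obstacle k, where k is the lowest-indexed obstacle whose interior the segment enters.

FREE

Obstacle 1 [(13,6) (14,4) (24,0) (21,7) (14,11)]:
  edge (13,6)–(14,4): clear
  edge (14,4)–(24,0): clear
  edge (24,0)–(21,7): clear
  edge (21,7)–(14,11): clear
  edge (14,11)–(13,6): clear
  midpoint (19/2,17/2) outside
  → clear
Obstacle 2 [(1,8) (4,2) (11,2) (6,9)]:
  edge (1,8)–(4,2): clear
  edge (4,2)–(11,2): clear
  edge (11,2)–(6,9): clear
  edge (6,9)–(1,8): clear
  midpoint (19/2,17/2) outside
  → clear
Obstacle 3 [(0,23) (2,18) (8,16) (7,23)]:
  edge (0,23)–(2,18): clear
  edge (2,18)–(8,16): clear
  edge (8,16)–(7,23): clear
  edge (7,23)–(0,23): clear
  midpoint (19/2,17/2) outside
  → clear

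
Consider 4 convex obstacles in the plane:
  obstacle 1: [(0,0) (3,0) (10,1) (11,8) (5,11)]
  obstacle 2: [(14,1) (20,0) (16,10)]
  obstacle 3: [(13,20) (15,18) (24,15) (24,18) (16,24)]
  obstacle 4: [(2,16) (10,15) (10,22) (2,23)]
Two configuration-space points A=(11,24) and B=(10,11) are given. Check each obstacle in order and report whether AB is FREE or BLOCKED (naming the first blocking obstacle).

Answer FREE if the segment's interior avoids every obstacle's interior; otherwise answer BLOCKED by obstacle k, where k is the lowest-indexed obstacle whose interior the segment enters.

FREE

Obstacle 1 [(0,0) (3,0) (10,1) (11,8) (5,11)]:
  edge (0,0)–(3,0): clear
  edge (3,0)–(10,1): clear
  edge (10,1)–(11,8): clear
  edge (11,8)–(5,11): clear
  edge (5,11)–(0,0): clear
  midpoint (21/2,35/2) outside
  → clear
Obstacle 2 [(14,1) (20,0) (16,10)]:
  edge (14,1)–(20,0): clear
  edge (20,0)–(16,10): clear
  edge (16,10)–(14,1): clear
  midpoint (21/2,35/2) outside
  → clear
Obstacle 3 [(13,20) (15,18) (24,15) (24,18) (16,24)]:
  edge (13,20)–(15,18): clear
  edge (15,18)–(24,15): clear
  edge (24,15)–(24,18): clear
  edge (24,18)–(16,24): clear
  edge (16,24)–(13,20): clear
  midpoint (21/2,35/2) outside
  → clear
Obstacle 4 [(2,16) (10,15) (10,22) (2,23)]:
  edge (2,16)–(10,15): clear
  edge (10,15)–(10,22): clear
  edge (10,22)–(2,23): clear
  edge (2,23)–(2,16): clear
  midpoint (21/2,35/2) outside
  → clear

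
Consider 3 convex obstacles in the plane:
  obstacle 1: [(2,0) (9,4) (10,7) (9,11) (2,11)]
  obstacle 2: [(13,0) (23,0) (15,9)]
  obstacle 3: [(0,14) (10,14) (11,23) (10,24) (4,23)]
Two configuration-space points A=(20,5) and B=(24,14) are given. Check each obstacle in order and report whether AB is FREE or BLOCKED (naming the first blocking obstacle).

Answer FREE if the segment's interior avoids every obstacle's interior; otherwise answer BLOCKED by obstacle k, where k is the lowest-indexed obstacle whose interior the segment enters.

FREE

Obstacle 1 [(2,0) (9,4) (10,7) (9,11) (2,11)]:
  edge (2,0)–(9,4): clear
  edge (9,4)–(10,7): clear
  edge (10,7)–(9,11): clear
  edge (9,11)–(2,11): clear
  edge (2,11)–(2,0): clear
  midpoint (22,19/2) outside
  → clear
Obstacle 2 [(13,0) (23,0) (15,9)]:
  edge (13,0)–(23,0): clear
  edge (23,0)–(15,9): clear
  edge (15,9)–(13,0): clear
  midpoint (22,19/2) outside
  → clear
Obstacle 3 [(0,14) (10,14) (11,23) (10,24) (4,23)]:
  edge (0,14)–(10,14): clear
  edge (10,14)–(11,23): clear
  edge (11,23)–(10,24): clear
  edge (10,24)–(4,23): clear
  edge (4,23)–(0,14): clear
  midpoint (22,19/2) outside
  → clear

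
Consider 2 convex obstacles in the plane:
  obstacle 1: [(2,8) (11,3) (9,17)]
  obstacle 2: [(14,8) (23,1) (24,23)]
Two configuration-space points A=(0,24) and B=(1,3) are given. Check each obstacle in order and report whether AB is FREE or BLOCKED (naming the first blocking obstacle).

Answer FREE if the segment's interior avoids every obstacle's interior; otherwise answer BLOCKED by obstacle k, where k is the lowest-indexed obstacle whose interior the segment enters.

FREE

Obstacle 1 [(2,8) (11,3) (9,17)]:
  edge (2,8)–(11,3): clear
  edge (11,3)–(9,17): clear
  edge (9,17)–(2,8): clear
  midpoint (1/2,27/2) outside
  → clear
Obstacle 2 [(14,8) (23,1) (24,23)]:
  edge (14,8)–(23,1): clear
  edge (23,1)–(24,23): clear
  edge (24,23)–(14,8): clear
  midpoint (1/2,27/2) outside
  → clear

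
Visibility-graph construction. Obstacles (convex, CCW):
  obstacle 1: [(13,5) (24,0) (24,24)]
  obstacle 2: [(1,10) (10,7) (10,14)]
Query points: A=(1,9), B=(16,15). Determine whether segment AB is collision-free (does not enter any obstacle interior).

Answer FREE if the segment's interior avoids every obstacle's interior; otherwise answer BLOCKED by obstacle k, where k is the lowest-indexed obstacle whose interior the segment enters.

BLOCKED by obstacle 2

Obstacle 1 [(13,5) (24,0) (24,24)]:
  edge (13,5)–(24,0): clear
  edge (24,0)–(24,24): clear
  edge (24,24)–(13,5): clear
  midpoint (17/2,12) outside
  → clear
Obstacle 2 [(1,10) (10,7) (10,14)]:
  edge (1,10)–(10,7): crosses AB
  edge (10,7)–(10,14): crosses AB
  edge (10,14)–(1,10): clear
  → BLOCKED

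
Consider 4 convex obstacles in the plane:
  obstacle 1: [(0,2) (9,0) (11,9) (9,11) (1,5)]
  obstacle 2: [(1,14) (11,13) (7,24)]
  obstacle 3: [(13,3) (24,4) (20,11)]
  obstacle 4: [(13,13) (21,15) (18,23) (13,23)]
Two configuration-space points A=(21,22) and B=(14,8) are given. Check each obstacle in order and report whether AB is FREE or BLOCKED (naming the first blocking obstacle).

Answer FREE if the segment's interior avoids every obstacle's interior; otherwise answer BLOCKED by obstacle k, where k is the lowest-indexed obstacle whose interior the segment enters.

BLOCKED by obstacle 4

Obstacle 1 [(0,2) (9,0) (11,9) (9,11) (1,5)]:
  edge (0,2)–(9,0): clear
  edge (9,0)–(11,9): clear
  edge (11,9)–(9,11): clear
  edge (9,11)–(1,5): clear
  edge (1,5)–(0,2): clear
  midpoint (35/2,15) outside
  → clear
Obstacle 2 [(1,14) (11,13) (7,24)]:
  edge (1,14)–(11,13): clear
  edge (11,13)–(7,24): clear
  edge (7,24)–(1,14): clear
  midpoint (35/2,15) outside
  → clear
Obstacle 3 [(13,3) (24,4) (20,11)]:
  edge (13,3)–(24,4): clear
  edge (24,4)–(20,11): clear
  edge (20,11)–(13,3): clear
  midpoint (35/2,15) outside
  → clear
Obstacle 4 [(13,13) (21,15) (18,23) (13,23)]:
  edge (13,13)–(21,15): crosses AB
  edge (21,15)–(18,23): crosses AB
  edge (18,23)–(13,23): clear
  edge (13,23)–(13,13): clear
  → BLOCKED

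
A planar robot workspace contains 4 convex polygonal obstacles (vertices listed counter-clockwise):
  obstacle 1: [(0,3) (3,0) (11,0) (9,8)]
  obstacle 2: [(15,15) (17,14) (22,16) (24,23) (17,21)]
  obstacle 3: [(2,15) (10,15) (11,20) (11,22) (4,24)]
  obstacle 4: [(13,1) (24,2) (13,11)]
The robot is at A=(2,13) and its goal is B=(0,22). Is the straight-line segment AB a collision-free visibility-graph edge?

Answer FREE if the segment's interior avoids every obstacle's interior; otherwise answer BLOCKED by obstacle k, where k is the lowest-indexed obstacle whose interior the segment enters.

Obstacle 1 [(0,3) (3,0) (11,0) (9,8)]:
  edge (0,3)–(3,0): clear
  edge (3,0)–(11,0): clear
  edge (11,0)–(9,8): clear
  edge (9,8)–(0,3): clear
  midpoint (1,35/2) outside
  → clear
Obstacle 2 [(15,15) (17,14) (22,16) (24,23) (17,21)]:
  edge (15,15)–(17,14): clear
  edge (17,14)–(22,16): clear
  edge (22,16)–(24,23): clear
  edge (24,23)–(17,21): clear
  edge (17,21)–(15,15): clear
  midpoint (1,35/2) outside
  → clear
Obstacle 3 [(2,15) (10,15) (11,20) (11,22) (4,24)]:
  edge (2,15)–(10,15): clear
  edge (10,15)–(11,20): clear
  edge (11,20)–(11,22): clear
  edge (11,22)–(4,24): clear
  edge (4,24)–(2,15): clear
  midpoint (1,35/2) outside
  → clear
Obstacle 4 [(13,1) (24,2) (13,11)]:
  edge (13,1)–(24,2): clear
  edge (24,2)–(13,11): clear
  edge (13,11)–(13,1): clear
  midpoint (1,35/2) outside
  → clear

FREE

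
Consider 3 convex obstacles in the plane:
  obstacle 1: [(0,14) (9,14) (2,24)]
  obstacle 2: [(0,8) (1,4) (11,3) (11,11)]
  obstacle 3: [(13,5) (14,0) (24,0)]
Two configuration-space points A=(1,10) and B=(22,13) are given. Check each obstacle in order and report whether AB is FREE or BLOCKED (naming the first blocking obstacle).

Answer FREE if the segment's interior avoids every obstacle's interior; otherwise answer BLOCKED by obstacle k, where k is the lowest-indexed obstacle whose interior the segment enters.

Obstacle 1 [(0,14) (9,14) (2,24)]:
  edge (0,14)–(9,14): clear
  edge (9,14)–(2,24): clear
  edge (2,24)–(0,14): clear
  midpoint (23/2,23/2) outside
  → clear
Obstacle 2 [(0,8) (1,4) (11,3) (11,11)]:
  edge (0,8)–(1,4): clear
  edge (1,4)–(11,3): clear
  edge (11,3)–(11,11): clear
  edge (11,11)–(0,8): clear
  midpoint (23/2,23/2) outside
  → clear
Obstacle 3 [(13,5) (14,0) (24,0)]:
  edge (13,5)–(14,0): clear
  edge (14,0)–(24,0): clear
  edge (24,0)–(13,5): clear
  midpoint (23/2,23/2) outside
  → clear

FREE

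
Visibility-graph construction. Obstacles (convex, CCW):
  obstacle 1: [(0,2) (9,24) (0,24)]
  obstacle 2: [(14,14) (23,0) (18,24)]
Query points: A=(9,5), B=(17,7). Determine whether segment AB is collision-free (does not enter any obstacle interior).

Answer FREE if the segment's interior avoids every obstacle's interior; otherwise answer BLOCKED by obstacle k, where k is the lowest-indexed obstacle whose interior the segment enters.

FREE

Obstacle 1 [(0,2) (9,24) (0,24)]:
  edge (0,2)–(9,24): clear
  edge (9,24)–(0,24): clear
  edge (0,24)–(0,2): clear
  midpoint (13,6) outside
  → clear
Obstacle 2 [(14,14) (23,0) (18,24)]:
  edge (14,14)–(23,0): clear
  edge (23,0)–(18,24): clear
  edge (18,24)–(14,14): clear
  midpoint (13,6) outside
  → clear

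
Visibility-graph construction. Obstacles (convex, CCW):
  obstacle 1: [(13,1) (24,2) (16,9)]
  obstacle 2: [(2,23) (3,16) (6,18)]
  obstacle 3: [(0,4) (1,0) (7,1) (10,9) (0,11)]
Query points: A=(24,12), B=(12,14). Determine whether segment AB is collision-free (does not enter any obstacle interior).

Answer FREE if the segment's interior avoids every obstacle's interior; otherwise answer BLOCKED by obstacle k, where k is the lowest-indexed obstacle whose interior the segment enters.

FREE

Obstacle 1 [(13,1) (24,2) (16,9)]:
  edge (13,1)–(24,2): clear
  edge (24,2)–(16,9): clear
  edge (16,9)–(13,1): clear
  midpoint (18,13) outside
  → clear
Obstacle 2 [(2,23) (3,16) (6,18)]:
  edge (2,23)–(3,16): clear
  edge (3,16)–(6,18): clear
  edge (6,18)–(2,23): clear
  midpoint (18,13) outside
  → clear
Obstacle 3 [(0,4) (1,0) (7,1) (10,9) (0,11)]:
  edge (0,4)–(1,0): clear
  edge (1,0)–(7,1): clear
  edge (7,1)–(10,9): clear
  edge (10,9)–(0,11): clear
  edge (0,11)–(0,4): clear
  midpoint (18,13) outside
  → clear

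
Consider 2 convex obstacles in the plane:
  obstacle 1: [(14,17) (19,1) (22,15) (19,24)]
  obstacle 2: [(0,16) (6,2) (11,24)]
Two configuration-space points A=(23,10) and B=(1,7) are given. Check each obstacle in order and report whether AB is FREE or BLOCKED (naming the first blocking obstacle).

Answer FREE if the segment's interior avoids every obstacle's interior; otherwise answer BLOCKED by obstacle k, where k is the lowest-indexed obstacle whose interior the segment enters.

BLOCKED by obstacle 1

Obstacle 1 [(14,17) (19,1) (22,15) (19,24)]:
  edge (14,17)–(19,1): crosses AB
  edge (19,1)–(22,15): crosses AB
  edge (22,15)–(19,24): clear
  edge (19,24)–(14,17): clear
  → BLOCKED
Obstacle 2 [(0,16) (6,2) (11,24)]:
  edge (0,16)–(6,2): crosses AB
  edge (6,2)–(11,24): crosses AB
  edge (11,24)–(0,16): clear
  → BLOCKED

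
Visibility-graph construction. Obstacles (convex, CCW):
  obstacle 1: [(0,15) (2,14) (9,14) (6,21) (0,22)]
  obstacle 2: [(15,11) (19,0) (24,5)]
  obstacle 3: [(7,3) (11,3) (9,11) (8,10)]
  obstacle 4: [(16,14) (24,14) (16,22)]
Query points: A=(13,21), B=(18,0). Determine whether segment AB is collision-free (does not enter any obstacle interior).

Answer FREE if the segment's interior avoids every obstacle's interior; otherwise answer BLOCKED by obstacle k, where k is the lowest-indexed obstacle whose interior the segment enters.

Obstacle 1 [(0,15) (2,14) (9,14) (6,21) (0,22)]:
  edge (0,15)–(2,14): clear
  edge (2,14)–(9,14): clear
  edge (9,14)–(6,21): clear
  edge (6,21)–(0,22): clear
  edge (0,22)–(0,15): clear
  midpoint (31/2,21/2) outside
  → clear
Obstacle 2 [(15,11) (19,0) (24,5)]:
  edge (15,11)–(19,0): crosses AB
  edge (19,0)–(24,5): clear
  edge (24,5)–(15,11): crosses AB
  → BLOCKED
Obstacle 3 [(7,3) (11,3) (9,11) (8,10)]:
  edge (7,3)–(11,3): clear
  edge (11,3)–(9,11): clear
  edge (9,11)–(8,10): clear
  edge (8,10)–(7,3): clear
  midpoint (31/2,21/2) outside
  → clear
Obstacle 4 [(16,14) (24,14) (16,22)]:
  edge (16,14)–(24,14): clear
  edge (24,14)–(16,22): clear
  edge (16,22)–(16,14): clear
  midpoint (31/2,21/2) outside
  → clear

BLOCKED by obstacle 2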